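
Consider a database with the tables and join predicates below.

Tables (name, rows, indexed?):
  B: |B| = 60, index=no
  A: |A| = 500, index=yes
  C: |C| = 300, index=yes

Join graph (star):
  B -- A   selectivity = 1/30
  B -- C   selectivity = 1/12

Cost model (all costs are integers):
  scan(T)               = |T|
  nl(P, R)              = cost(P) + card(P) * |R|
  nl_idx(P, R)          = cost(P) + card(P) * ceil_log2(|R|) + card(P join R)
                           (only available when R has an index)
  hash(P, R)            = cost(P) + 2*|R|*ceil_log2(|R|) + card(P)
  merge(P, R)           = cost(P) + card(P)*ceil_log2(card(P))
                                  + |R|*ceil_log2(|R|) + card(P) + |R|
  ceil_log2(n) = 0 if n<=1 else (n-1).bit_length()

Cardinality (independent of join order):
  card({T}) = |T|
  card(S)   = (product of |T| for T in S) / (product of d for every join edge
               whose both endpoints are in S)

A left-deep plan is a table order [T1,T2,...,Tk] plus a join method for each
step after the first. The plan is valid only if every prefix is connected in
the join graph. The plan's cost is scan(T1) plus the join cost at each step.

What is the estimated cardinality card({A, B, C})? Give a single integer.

Tables in S: A(500), B(60), C(300)
Edges inside S: B-A(d=30), B-C(d=12)
numerator = 500 * 60 * 300 = 9000000
denominator = 30 * 12 = 360
card(S) = 9000000 / 360 = 25000

25000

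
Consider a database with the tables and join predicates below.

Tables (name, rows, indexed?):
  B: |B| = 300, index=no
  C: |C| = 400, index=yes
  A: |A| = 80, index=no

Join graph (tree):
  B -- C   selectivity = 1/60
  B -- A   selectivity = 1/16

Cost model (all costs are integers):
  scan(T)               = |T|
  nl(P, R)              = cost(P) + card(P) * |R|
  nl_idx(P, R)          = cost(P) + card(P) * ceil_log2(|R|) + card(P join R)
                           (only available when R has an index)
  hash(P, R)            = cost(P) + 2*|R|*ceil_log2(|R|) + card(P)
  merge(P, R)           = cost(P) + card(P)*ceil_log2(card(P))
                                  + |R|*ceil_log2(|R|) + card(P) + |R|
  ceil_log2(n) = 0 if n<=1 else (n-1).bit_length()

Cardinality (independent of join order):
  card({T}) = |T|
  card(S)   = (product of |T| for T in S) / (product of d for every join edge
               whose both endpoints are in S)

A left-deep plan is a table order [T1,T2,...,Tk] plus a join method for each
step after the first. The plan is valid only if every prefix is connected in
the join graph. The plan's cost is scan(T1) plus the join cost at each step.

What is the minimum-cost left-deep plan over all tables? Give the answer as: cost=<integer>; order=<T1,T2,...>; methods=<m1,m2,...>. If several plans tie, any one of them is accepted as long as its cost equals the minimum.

cost=8120; order=B,C,A; methods=nl_idx,hash

Selinger DP (subsets sized 1..n):
  {B}: scan cost=300, card=300
  {C}: scan cost=400, card=400
  {A}: scan cost=80, card=80
  {BC}: card=2000; try (C,nl_idx)→5000, (B,hash)→6200, (C,merge)→7300, (B,merge)→7400, (C,hash)→7800, (C,nl)→120300 …(+1); best=5000 via (C,nl_idx)
  {AB}: card=1500; try (A,hash)→1720, (B,merge)→3720, (A,merge)→3940, (B,hash)→5560, (B,nl)→24080, (A,nl)→24300; best=1720 via (A,hash)
  {ABC}: card=10000; try (A,hash)→8120, (C,hash)→10420, (C,merge)→23720, (C,nl_idx)→25220, (A,merge)→29640, (A,nl)→165000 …(+1); best=8120 via (A,hash)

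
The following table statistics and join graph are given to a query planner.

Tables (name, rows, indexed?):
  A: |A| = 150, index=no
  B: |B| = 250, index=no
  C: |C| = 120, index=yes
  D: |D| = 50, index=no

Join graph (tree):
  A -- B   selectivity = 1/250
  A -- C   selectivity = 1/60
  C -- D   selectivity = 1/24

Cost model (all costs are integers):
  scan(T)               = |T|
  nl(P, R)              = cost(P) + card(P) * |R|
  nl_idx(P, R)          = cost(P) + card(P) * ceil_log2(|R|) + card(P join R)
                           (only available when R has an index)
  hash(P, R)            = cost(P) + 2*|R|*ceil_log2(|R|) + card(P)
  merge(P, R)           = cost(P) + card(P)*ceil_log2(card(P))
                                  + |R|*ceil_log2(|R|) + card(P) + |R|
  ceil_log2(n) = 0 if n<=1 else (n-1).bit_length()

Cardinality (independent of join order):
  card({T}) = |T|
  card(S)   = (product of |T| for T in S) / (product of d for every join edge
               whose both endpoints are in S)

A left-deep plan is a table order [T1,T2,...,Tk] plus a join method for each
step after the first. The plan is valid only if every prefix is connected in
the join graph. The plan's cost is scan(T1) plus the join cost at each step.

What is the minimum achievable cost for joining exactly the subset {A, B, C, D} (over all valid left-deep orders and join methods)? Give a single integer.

Selinger DP over subsets of {A,B,C,D}:
  {A}: scan cost=150, card=150
  {B}: scan cost=250, card=250
  {C}: scan cost=120, card=120
  {D}: scan cost=50, card=50
  {AB}: card=150; try (A,hash)→2900, (B,merge)→3750, (A,merge)→3850, (B,hash)→4300, (B,nl)→37650, (A,nl)→37750; best=2900 via (A,hash)
  {AC}: card=300; try (C,nl_idx)→1500, (C,hash)→1980, (A,merge)→2430, (C,merge)→2460, (A,hash)→2640, (A,nl)→18120 …(+1); best=1500 via (C,nl_idx)
  {CD}: card=250; try (C,nl_idx)→650, (D,hash)→840, (C,merge)→1360, (D,merge)→1430, (C,hash)→1780, (C,nl)→6050 …(+1); best=650 via (C,nl_idx)
  {ABC}: card=300; try (C,nl_idx)→4250, (C,hash)→4730, (C,merge)→5210, (B,hash)→5800, (B,merge)→6750, (C,nl)→20900 …(+1); best=4250 via (C,nl_idx)
  {ACD}: card=625; try (D,hash)→2400, (A,hash)→3300, (A,merge)→4250, (D,merge)→4850, (D,nl)→16500, (A,nl)→38150; best=2400 via (D,hash)
  {ABCD}: card=625; try (D,hash)→5150, (B,hash)→7025, (D,merge)→7600, (B,merge)→11525, (D,nl)→19250, (B,nl)→158650; best=5150 via (D,hash)

5150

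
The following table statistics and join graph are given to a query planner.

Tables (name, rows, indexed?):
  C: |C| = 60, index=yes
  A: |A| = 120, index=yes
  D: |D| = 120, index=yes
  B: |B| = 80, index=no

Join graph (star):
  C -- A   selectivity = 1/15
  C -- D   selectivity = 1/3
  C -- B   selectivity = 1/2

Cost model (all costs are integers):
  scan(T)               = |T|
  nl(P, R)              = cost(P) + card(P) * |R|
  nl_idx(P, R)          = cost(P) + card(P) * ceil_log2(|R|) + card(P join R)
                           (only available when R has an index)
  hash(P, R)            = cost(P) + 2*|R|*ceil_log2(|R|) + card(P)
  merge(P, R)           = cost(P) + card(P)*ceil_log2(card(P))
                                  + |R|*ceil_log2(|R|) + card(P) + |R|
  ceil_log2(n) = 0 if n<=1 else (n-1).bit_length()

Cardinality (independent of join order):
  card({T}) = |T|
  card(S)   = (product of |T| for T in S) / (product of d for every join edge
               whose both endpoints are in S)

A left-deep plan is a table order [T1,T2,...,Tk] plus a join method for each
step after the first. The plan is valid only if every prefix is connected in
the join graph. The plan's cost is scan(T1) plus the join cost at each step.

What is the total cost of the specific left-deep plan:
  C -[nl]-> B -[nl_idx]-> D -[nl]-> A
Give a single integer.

11637660

step 1: scan C: cost=60, card=60
step 2: join B via nl
    card(P join B) = 60*80/(2) = 2400
    cost = 60 + 60*80 = 4860
step 3: join D via nl_idx
    card(P join D) = 2400*120/(3) = 96000
    cost = 4860 + 2400*7 + 96000 = 117660
step 4: join A via nl
    card(P join A) = 96000*120/(15) = 768000
    cost = 117660 + 96000*120 = 11637660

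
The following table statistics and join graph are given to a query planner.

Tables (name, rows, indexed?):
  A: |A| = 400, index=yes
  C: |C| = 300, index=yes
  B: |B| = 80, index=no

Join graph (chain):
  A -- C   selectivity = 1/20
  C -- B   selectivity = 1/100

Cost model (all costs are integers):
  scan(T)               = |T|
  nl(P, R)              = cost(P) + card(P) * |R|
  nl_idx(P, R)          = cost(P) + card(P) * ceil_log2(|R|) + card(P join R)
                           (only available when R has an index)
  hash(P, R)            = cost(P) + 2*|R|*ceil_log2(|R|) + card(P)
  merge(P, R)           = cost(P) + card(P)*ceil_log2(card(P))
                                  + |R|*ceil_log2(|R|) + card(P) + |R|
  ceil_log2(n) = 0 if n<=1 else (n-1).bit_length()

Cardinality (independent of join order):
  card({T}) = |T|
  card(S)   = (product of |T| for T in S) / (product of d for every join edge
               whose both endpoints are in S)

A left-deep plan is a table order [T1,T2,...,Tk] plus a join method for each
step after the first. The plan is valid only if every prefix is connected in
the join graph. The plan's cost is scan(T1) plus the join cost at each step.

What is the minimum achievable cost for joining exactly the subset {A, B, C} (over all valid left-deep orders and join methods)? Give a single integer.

Selinger DP over subsets of {A,B,C}:
  {A}: scan cost=400, card=400
  {C}: scan cost=300, card=300
  {B}: scan cost=80, card=80
  {AC}: card=6000; try (C,hash)→6200, (A,merge)→7300, (C,merge)→7400, (A,hash)→7800, (A,nl_idx)→9000, (C,nl_idx)→10000 …(+2); best=6200 via (C,hash)
  {BC}: card=240; try (C,nl_idx)→1040, (B,hash)→1720, (C,merge)→3720, (B,merge)→3940, (C,hash)→5560, (C,nl)→24080 …(+1); best=1040 via (C,nl_idx)
  {ABC}: card=4800; try (A,merge)→7200, (A,nl_idx)→8000, (A,hash)→8480, (B,hash)→13320, (B,merge)→90840, (A,nl)→97040 …(+1); best=7200 via (A,merge)

7200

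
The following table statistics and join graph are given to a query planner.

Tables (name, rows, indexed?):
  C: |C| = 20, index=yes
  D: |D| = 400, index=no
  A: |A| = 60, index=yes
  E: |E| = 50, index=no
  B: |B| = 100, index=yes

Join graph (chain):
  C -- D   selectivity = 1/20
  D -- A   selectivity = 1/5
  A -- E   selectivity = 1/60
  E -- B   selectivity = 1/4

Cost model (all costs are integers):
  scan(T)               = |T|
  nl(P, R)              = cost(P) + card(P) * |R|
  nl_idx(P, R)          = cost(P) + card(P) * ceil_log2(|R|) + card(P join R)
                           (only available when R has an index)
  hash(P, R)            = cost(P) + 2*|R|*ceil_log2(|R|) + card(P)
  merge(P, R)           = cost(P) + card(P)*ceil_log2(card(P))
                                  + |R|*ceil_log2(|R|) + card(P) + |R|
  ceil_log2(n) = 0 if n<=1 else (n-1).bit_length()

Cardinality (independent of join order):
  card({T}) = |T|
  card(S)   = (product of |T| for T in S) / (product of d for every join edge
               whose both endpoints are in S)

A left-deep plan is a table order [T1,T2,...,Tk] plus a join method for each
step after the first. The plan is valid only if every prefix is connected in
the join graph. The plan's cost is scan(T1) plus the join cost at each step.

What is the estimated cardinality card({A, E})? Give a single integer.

Tables in S: A(60), E(50)
Edges inside S: A-E(d=60)
numerator = 60 * 50 = 3000
denominator = 60 = 60
card(S) = 3000 / 60 = 50

50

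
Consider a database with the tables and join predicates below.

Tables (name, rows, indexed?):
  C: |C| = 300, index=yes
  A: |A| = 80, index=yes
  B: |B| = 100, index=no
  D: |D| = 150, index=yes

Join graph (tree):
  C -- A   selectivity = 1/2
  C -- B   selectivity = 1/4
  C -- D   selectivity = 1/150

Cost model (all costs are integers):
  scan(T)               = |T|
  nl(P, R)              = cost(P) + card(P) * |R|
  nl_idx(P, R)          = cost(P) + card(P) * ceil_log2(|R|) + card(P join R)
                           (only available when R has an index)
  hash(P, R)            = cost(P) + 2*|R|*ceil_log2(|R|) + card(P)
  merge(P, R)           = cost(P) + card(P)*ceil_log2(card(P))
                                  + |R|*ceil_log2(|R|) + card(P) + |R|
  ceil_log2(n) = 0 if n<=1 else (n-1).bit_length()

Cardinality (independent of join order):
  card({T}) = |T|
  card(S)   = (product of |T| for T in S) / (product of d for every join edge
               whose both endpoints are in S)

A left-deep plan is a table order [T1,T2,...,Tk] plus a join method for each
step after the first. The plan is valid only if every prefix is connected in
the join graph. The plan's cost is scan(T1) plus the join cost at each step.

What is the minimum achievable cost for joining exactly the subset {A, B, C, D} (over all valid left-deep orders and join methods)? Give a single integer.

12120

Selinger DP over subsets of {A,B,C,D}:
  {C}: scan cost=300, card=300
  {A}: scan cost=80, card=80
  {B}: scan cost=100, card=100
  {D}: scan cost=150, card=150
  {AC}: card=12000; try (A,hash)→1720, (C,merge)→3720, (A,merge)→3940, (C,hash)→5560, (C,nl_idx)→12800, (A,nl_idx)→14400 …(+2); best=1720 via (A,hash)
  {BC}: card=7500; try (B,hash)→2000, (C,merge)→3900, (B,merge)→4100, (C,hash)→5600, (C,nl_idx)→8500, (C,nl)→30100 …(+1); best=2000 via (B,hash)
  {CD}: card=300; try (C,nl_idx)→1800, (D,hash)→3000, (D,nl_idx)→3000, (C,merge)→4500, (D,merge)→4650, (C,hash)→5700 …(+2); best=1800 via (C,nl_idx)
  {ABC}: card=300000; try (A,hash)→10620, (B,hash)→15120, (A,merge)→107640, (B,merge)→182520, (A,nl_idx)→354500, (A,nl)→602000 …(+1); best=10620 via (A,hash)
  {ACD}: card=12000; try (A,hash)→3220, (A,merge)→5440, (A,nl_idx)→15900, (D,hash)→16120, (A,nl)→25800, (D,nl_idx)→109720 …(+2); best=3220 via (A,hash)
  {BCD}: card=7500; try (B,hash)→3500, (B,merge)→5600, (D,hash)→11900, (B,nl)→31800, (D,nl_idx)→69500, (D,merge)→108350 …(+1); best=3500 via (B,hash)
  {ABCD}: card=300000; try (A,hash)→12120, (B,hash)→16620, (A,merge)→109140, (B,merge)→184020, (D,hash)→313020, (A,nl_idx)→356000 …(+5); best=12120 via (A,hash)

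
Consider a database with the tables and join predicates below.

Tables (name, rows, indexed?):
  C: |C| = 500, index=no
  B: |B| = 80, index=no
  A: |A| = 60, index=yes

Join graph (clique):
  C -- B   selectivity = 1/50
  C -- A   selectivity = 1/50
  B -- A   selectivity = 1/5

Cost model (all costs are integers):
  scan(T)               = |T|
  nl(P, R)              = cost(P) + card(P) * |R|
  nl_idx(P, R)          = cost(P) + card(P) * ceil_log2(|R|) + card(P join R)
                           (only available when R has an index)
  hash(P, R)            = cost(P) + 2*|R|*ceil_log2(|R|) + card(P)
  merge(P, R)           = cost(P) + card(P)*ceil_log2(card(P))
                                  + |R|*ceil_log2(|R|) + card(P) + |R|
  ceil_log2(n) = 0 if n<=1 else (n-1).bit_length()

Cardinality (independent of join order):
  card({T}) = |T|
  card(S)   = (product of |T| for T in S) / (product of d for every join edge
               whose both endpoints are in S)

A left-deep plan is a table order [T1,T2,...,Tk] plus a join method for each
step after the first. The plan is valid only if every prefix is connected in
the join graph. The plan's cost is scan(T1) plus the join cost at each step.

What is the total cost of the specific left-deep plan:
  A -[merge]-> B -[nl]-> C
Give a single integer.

481120

step 1: scan A: cost=60, card=60
step 2: join B via merge
    card(P join B) = 60*80/(5) = 960
    cost = 60 + 60*6 + 80*7 + 60 + 80 = 1120
step 3: join C via nl
    card(P join C) = 960*500/(50*50) = 192
    cost = 1120 + 960*500 = 481120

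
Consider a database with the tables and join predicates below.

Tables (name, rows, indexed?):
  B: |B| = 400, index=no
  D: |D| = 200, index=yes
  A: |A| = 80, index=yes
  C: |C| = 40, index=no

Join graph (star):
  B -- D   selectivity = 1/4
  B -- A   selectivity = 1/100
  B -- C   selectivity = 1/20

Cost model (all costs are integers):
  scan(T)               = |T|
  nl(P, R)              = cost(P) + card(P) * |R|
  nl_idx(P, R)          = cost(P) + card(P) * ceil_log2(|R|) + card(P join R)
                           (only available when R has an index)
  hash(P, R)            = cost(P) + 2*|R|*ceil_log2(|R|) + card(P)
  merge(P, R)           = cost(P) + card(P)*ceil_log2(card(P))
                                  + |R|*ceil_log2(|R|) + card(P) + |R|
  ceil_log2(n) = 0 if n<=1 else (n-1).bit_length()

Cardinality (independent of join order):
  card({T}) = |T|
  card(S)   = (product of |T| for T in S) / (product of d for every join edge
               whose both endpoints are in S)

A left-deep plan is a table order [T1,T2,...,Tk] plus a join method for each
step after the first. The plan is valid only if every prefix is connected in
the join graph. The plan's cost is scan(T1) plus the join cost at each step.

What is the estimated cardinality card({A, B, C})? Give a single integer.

Tables in S: A(80), B(400), C(40)
Edges inside S: B-A(d=100), B-C(d=20)
numerator = 80 * 400 * 40 = 1280000
denominator = 100 * 20 = 2000
card(S) = 1280000 / 2000 = 640

640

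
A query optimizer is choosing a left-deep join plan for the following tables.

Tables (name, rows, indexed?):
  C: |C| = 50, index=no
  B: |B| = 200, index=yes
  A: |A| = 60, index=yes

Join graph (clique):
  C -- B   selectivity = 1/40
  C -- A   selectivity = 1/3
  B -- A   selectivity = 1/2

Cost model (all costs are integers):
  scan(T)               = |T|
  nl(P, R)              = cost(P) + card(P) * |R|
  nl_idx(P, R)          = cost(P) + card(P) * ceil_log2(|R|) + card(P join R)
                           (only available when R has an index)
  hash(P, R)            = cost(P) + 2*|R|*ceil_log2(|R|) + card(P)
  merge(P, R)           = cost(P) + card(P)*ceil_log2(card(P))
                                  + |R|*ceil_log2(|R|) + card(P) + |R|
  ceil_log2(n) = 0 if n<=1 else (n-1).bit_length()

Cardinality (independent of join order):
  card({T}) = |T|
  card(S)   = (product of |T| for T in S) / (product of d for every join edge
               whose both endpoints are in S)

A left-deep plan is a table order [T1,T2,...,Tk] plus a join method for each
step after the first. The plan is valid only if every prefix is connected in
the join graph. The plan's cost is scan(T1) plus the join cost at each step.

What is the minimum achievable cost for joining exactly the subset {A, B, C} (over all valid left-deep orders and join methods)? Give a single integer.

Selinger DP over subsets of {A,B,C}:
  {C}: scan cost=50, card=50
  {B}: scan cost=200, card=200
  {A}: scan cost=60, card=60
  {BC}: card=250; try (B,nl_idx)→700, (C,hash)→1000, (B,merge)→2200, (C,merge)→2350, (B,hash)→3300, (B,nl)→10050 …(+1); best=700 via (B,nl_idx)
  {AC}: card=1000; try (C,hash)→720, (A,hash)→820, (A,merge)→820, (C,merge)→830, (A,nl_idx)→1350, (A,nl)→3050 …(+1); best=720 via (C,hash)
  {AB}: card=6000; try (A,hash)→1120, (B,merge)→2280, (A,merge)→2420, (B,hash)→3320, (B,nl_idx)→6540, (A,nl_idx)→7400 …(+2); best=1120 via (A,hash)
  {ABC}: card=2500; try (A,hash)→1670, (A,merge)→3370, (A,nl_idx)→4700, (B,hash)→4920, (C,hash)→7720, (B,nl_idx)→11220 …(+5); best=1670 via (A,hash)

1670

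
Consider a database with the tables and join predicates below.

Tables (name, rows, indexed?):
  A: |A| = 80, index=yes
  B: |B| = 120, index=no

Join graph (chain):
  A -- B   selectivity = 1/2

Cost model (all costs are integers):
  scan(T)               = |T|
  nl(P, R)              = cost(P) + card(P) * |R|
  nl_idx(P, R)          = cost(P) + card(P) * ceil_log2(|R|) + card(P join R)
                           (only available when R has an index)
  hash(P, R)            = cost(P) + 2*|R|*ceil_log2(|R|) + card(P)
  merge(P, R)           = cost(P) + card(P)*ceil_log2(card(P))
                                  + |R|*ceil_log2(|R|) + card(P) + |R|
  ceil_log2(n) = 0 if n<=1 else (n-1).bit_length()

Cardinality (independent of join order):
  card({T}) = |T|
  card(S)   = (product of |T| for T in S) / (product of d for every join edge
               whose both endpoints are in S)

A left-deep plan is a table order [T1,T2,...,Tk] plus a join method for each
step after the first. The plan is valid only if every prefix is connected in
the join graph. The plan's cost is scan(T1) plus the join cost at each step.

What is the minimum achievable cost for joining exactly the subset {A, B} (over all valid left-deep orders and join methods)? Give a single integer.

Selinger DP over subsets of {A,B}:
  {A}: scan cost=80, card=80
  {B}: scan cost=120, card=120
  {AB}: card=4800; try (A,hash)→1360, (B,merge)→1680, (A,merge)→1720, (B,hash)→1840, (A,nl_idx)→5760, (B,nl)→9680 …(+1); best=1360 via (A,hash)

1360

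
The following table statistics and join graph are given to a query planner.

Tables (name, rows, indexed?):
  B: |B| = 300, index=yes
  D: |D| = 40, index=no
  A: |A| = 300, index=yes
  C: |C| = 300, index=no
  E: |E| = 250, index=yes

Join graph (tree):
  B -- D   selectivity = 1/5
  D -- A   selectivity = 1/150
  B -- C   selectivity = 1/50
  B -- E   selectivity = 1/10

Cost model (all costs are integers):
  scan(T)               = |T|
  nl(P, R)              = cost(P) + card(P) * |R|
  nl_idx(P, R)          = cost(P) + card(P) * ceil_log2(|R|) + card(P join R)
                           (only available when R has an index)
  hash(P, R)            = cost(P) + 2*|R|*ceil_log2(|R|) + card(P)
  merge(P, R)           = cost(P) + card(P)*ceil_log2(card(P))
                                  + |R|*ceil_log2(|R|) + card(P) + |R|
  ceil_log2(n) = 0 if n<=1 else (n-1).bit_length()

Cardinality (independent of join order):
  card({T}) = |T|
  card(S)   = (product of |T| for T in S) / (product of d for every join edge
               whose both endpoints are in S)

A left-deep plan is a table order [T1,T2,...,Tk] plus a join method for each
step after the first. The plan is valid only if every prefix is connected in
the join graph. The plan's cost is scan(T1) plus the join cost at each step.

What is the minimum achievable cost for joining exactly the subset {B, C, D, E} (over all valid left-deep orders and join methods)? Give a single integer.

Selinger DP over subsets of {B,C,D,E}:
  {B}: scan cost=300, card=300
  {D}: scan cost=40, card=40
  {C}: scan cost=300, card=300
  {E}: scan cost=250, card=250
  {BD}: card=2400; try (D,hash)→1080, (B,nl_idx)→2800, (B,merge)→3320, (D,merge)→3580, (B,hash)→5480, (B,nl)→12040 …(+1); best=1080 via (D,hash)
  {BC}: card=1800; try (B,nl_idx)→4800, (C,hash)→6000, (B,hash)→6000, (C,merge)→6300, (B,merge)→6300, (C,nl)→90300 …(+1); best=4800 via (B,nl_idx)
  {BE}: card=7500; try (E,hash)→4600, (B,merge)→5500, (E,merge)→5550, (B,hash)→5900, (B,nl_idx)→10000, (E,nl_idx)→10200 …(+2); best=4600 via (E,hash)
  {BCD}: card=14400; try (D,hash)→7080, (C,hash)→8880, (D,merge)→26680, (C,merge)→35280, (D,nl)→76800, (C,nl)→721080; best=7080 via (D,hash)
  {BDE}: card=60000; try (E,hash)→7480, (D,hash)→12580, (E,merge)→34530, (E,nl_idx)→80280, (D,merge)→109880, (D,nl)→304600 …(+1); best=7480 via (E,hash)
  {BCE}: card=45000; try (E,hash)→10600, (C,hash)→17500, (E,merge)→28650, (E,nl_idx)→64200, (C,merge)→112600, (E,nl)→454800 …(+1); best=10600 via (E,hash)
  {BCDE}: card=360000; try (E,hash)→25480, (D,hash)→56080, (C,hash)→72880, (E,merge)→225330, (E,nl_idx)→482280, (D,merge)→775880 …(+4); best=25480 via (E,hash)

25480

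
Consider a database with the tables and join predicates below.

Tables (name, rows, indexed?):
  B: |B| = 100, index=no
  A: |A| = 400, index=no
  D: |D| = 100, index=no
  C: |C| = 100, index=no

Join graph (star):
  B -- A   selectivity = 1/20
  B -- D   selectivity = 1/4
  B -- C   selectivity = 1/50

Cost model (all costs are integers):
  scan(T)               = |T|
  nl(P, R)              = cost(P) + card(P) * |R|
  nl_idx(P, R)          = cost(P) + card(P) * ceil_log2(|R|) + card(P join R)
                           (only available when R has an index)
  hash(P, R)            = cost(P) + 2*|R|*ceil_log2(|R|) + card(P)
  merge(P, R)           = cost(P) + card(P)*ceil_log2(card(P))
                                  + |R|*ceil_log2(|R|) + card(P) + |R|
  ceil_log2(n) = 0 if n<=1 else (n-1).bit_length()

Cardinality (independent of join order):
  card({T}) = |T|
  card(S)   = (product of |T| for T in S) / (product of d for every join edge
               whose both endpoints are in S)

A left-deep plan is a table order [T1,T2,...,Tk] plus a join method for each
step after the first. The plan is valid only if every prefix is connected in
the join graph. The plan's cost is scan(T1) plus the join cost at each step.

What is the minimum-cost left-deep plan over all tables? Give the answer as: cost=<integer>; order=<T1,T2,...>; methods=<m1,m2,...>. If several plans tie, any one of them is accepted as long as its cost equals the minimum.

cost=11000; order=A,B,C,D; methods=hash,hash,hash

Selinger DP (subsets sized 1..n):
  {B}: scan cost=100, card=100
  {A}: scan cost=400, card=400
  {D}: scan cost=100, card=100
  {C}: scan cost=100, card=100
  {AB}: card=2000; try (B,hash)→2200, (A,merge)→4900, (B,merge)→5200, (A,hash)→7400, (A,nl)→40100, (B,nl)→40400; best=2200 via (B,hash)
  {BD}: card=2500; try (D,hash)→1600, (B,hash)→1600, (D,merge)→1700, (B,merge)→1700, (D,nl)→10100, (B,nl)→10100; best=1600 via (D,hash)
  {BC}: card=200; try (C,hash)→1600, (B,hash)→1600, (C,merge)→1700, (B,merge)→1700, (C,nl)→10100, (B,nl)→10100; best=1600 via (C,hash)
  {ABD}: card=50000; try (D,hash)→5600, (A,hash)→11300, (D,merge)→27000, (A,merge)→38100, (D,nl)→202200, (A,nl)→1001600; best=5600 via (D,hash)
  {ABC}: card=4000; try (C,hash)→5600, (A,merge)→7400, (A,hash)→9000, (C,merge)→27000, (A,nl)→81600, (C,nl)→202200; best=5600 via (C,hash)
  {BCD}: card=5000; try (D,hash)→3200, (D,merge)→4200, (C,hash)→5500, (D,nl)→21600, (C,merge)→34900, (C,nl)→251600; best=3200 via (D,hash)
  {ABCD}: card=100000; try (D,hash)→11000, (A,hash)→15400, (C,hash)→57000, (D,merge)→58400, (A,merge)→77200, (D,nl)→405600 …(+3); best=11000 via (D,hash)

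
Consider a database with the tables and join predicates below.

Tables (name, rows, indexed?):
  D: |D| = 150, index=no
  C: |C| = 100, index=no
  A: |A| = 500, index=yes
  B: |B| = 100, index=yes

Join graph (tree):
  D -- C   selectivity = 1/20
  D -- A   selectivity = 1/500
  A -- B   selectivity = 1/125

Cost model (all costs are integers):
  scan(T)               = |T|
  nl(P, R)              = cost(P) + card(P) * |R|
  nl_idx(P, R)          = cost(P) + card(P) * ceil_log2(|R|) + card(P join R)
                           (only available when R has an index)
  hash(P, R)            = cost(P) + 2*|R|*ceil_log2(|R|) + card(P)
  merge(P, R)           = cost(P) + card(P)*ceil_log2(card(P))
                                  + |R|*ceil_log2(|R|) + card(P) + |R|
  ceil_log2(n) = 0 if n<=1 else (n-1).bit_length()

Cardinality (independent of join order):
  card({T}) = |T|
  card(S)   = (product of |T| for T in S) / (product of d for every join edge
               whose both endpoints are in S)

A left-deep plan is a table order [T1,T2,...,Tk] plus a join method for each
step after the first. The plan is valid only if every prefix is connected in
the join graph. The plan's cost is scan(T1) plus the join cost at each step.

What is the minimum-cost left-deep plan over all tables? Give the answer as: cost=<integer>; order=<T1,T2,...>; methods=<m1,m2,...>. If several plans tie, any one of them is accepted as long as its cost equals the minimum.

cost=4340; order=D,A,B,C; methods=nl_idx,nl_idx,hash

Selinger DP (subsets sized 1..n):
  {D}: scan cost=150, card=150
  {C}: scan cost=100, card=100
  {A}: scan cost=500, card=500
  {B}: scan cost=100, card=100
  {CD}: card=750; try (C,hash)→1700, (D,merge)→2250, (C,merge)→2300, (D,hash)→2600, (D,nl)→15100, (C,nl)→15150; best=1700 via (C,hash)
  {AD}: card=150; try (A,nl_idx)→1650, (D,hash)→3400, (A,merge)→6500, (D,merge)→6850, (A,hash)→9300, (A,nl)→75150 …(+1); best=1650 via (A,nl_idx)
  {AB}: card=400; try (A,nl_idx)→1400, (B,hash)→2400, (B,nl_idx)→4400, (A,merge)→5900, (B,merge)→6300, (A,hash)→9200 …(+2); best=1400 via (A,nl_idx)
  {ACD}: card=750; try (C,hash)→3200, (C,merge)→3800, (A,nl_idx)→9200, (A,hash)→11450, (A,merge)→14950, (C,nl)→16650 …(+1); best=3200 via (C,hash)
  {ABD}: card=120; try (B,nl_idx)→2820, (B,hash)→3200, (B,merge)→3800, (D,hash)→4200, (D,merge)→6750, (B,nl)→16650 …(+1); best=2820 via (B,nl_idx)
  {ABCD}: card=600; try (C,hash)→4340, (C,merge)→4580, (B,hash)→5350, (B,nl_idx)→9050, (B,merge)→12250, (C,nl)→14820 …(+1); best=4340 via (C,hash)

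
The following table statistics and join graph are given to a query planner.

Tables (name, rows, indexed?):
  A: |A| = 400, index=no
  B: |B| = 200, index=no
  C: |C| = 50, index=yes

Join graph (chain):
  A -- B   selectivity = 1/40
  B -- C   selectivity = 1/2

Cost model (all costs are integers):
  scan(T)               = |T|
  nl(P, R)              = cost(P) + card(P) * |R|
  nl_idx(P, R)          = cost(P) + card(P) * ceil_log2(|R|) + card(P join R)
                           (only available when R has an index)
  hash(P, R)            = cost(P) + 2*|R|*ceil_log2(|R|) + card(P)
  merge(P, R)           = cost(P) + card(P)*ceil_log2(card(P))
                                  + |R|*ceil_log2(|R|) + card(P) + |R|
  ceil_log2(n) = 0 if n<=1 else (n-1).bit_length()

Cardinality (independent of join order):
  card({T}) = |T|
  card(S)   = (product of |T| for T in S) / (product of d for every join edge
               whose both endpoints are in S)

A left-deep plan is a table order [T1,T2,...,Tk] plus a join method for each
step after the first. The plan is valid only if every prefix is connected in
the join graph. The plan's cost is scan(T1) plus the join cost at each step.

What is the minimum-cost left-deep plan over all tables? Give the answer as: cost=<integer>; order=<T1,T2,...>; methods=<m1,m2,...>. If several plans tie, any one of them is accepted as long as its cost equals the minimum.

Selinger DP (subsets sized 1..n):
  {A}: scan cost=400, card=400
  {B}: scan cost=200, card=200
  {C}: scan cost=50, card=50
  {AB}: card=2000; try (B,hash)→4000, (A,merge)→6000, (B,merge)→6200, (A,hash)→7600, (A,nl)→80200, (B,nl)→80400; best=4000 via (B,hash)
  {BC}: card=5000; try (C,hash)→1000, (B,merge)→2200, (C,merge)→2350, (B,hash)→3300, (C,nl_idx)→6400, (B,nl)→10050 …(+1); best=1000 via (C,hash)
  {ABC}: card=50000; try (C,hash)→6600, (A,hash)→13200, (C,merge)→28350, (C,nl_idx)→66000, (A,merge)→75000, (C,nl)→104000 …(+1); best=6600 via (C,hash)

cost=6600; order=A,B,C; methods=hash,hash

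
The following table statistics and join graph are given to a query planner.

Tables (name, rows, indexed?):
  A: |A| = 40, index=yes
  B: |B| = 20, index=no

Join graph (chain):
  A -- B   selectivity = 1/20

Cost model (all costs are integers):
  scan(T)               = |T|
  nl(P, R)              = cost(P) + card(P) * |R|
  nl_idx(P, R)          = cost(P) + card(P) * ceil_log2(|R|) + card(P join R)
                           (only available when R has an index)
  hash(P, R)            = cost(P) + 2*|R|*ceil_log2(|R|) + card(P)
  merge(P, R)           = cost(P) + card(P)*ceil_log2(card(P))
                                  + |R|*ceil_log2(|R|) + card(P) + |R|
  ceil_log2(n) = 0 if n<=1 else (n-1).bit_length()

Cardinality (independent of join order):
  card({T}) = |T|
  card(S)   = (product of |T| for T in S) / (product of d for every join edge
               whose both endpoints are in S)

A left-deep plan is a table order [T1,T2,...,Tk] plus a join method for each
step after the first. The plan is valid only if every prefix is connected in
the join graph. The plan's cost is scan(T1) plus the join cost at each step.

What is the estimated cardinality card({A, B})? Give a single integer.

40

Tables in S: A(40), B(20)
Edges inside S: A-B(d=20)
numerator = 40 * 20 = 800
denominator = 20 = 20
card(S) = 800 / 20 = 40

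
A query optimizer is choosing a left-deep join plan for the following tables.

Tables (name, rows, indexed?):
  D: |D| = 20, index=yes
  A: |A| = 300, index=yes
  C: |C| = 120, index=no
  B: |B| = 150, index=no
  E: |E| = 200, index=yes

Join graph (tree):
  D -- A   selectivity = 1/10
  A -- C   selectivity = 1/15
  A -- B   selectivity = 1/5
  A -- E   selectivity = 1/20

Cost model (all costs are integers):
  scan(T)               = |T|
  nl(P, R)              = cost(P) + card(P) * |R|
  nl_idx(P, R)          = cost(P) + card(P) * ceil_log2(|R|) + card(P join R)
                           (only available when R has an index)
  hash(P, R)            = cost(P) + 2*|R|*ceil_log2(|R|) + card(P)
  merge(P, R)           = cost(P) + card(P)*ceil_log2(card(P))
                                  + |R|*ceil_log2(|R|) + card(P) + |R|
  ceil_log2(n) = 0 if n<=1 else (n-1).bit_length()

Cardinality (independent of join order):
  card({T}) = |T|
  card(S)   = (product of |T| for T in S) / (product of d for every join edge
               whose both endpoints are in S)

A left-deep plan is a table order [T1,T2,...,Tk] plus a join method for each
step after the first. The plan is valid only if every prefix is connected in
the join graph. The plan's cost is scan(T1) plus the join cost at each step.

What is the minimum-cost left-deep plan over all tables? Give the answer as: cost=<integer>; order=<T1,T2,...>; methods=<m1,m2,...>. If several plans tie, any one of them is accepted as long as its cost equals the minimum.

cost=61480; order=A,D,C,E,B; methods=hash,hash,hash,hash

Selinger DP (subsets sized 1..n):
  {D}: scan cost=20, card=20
  {A}: scan cost=300, card=300
  {C}: scan cost=120, card=120
  {B}: scan cost=150, card=150
  {E}: scan cost=200, card=200
  {AD}: card=600; try (D,hash)→800, (A,nl_idx)→800, (D,nl_idx)→2400, (A,merge)→3140, (D,merge)→3420, (A,hash)→5440 …(+2); best=800 via (D,hash)
  {AC}: card=2400; try (C,hash)→2280, (A,nl_idx)→3600, (A,merge)→4080, (C,merge)→4260, (A,hash)→5640, (A,nl)→36120 …(+1); best=2280 via (C,hash)
  {AB}: card=9000; try (B,hash)→3000, (A,merge)→4500, (B,merge)→4650, (A,hash)→5700, (A,nl_idx)→10500, (A,nl)→45150 …(+1); best=3000 via (B,hash)
  {AE}: card=3000; try (E,hash)→3800, (A,merge)→5000, (A,nl_idx)→5000, (E,merge)→5100, (E,nl_idx)→5700, (A,hash)→5800 …(+2); best=3800 via (E,hash)
  {ACD}: card=4800; try (C,hash)→3080, (D,hash)→4880, (C,merge)→8360, (D,nl_idx)→19080, (D,merge)→33600, (D,nl)→50280 …(+1); best=3080 via (C,hash)
  {ABD}: card=18000; try (B,hash)→3800, (B,merge)→8750, (D,hash)→12200, (D,nl_idx)→66000, (B,nl)→90800, (D,merge)→138120 …(+1); best=3800 via (B,hash)
  {ADE}: card=6000; try (E,hash)→4600, (D,hash)→7000, (E,merge)→9200, (E,nl_idx)→11600, (D,nl_idx)→24800, (D,merge)→42920 …(+2); best=4600 via (E,hash)
  {ABC}: card=72000; try (B,hash)→7080, (C,hash)→13680, (B,merge)→34830, (C,merge)→138960, (B,nl)→362280, (C,nl)→1083000; best=7080 via (B,hash)
  {ACE}: card=24000; try (E,hash)→7880, (C,hash)→8480, (E,merge)→35280, (C,merge)→43760, (E,nl_idx)→45480, (C,nl)→363800 …(+1); best=7880 via (E,hash)
  {ABE}: card=90000; try (B,hash)→9200, (E,hash)→15200, (B,merge)→44150, (E,merge)→139800, (E,nl_idx)→165000, (B,nl)→453800 …(+1); best=9200 via (B,hash)
  {ABCD}: card=144000; try (B,hash)→10280, (C,hash)→23480, (B,merge)→71630, (D,hash)→79280, (C,merge)→292760, (D,nl_idx)→511080 …(+4); best=10280 via (B,hash)
  {ACDE}: card=48000; try (E,hash)→11080, (C,hash)→12280, (D,hash)→32080, (E,merge)→72080, (E,nl_idx)→89480, (C,merge)→89560 …(+5); best=11080 via (E,hash)
  {ABDE}: card=180000; try (B,hash)→13000, (E,hash)→25000, (B,merge)→89950, (D,hash)→99400, (E,merge)→293600, (E,nl_idx)→327800 …(+5); best=13000 via (B,hash)
  {ABCE}: card=720000; try (B,hash)→34280, (E,hash)→82280, (C,hash)→100880, (B,merge)→393230, (E,nl_idx)→1303080, (E,merge)→1304880 …(+4); best=34280 via (B,hash)
  {ABCDE}: card=1440000; try (B,hash)→61480, (E,hash)→157480, (C,hash)→194680, (D,hash)→754480, (B,merge)→828430, (E,nl_idx)→2602280 …(+8); best=61480 via (B,hash)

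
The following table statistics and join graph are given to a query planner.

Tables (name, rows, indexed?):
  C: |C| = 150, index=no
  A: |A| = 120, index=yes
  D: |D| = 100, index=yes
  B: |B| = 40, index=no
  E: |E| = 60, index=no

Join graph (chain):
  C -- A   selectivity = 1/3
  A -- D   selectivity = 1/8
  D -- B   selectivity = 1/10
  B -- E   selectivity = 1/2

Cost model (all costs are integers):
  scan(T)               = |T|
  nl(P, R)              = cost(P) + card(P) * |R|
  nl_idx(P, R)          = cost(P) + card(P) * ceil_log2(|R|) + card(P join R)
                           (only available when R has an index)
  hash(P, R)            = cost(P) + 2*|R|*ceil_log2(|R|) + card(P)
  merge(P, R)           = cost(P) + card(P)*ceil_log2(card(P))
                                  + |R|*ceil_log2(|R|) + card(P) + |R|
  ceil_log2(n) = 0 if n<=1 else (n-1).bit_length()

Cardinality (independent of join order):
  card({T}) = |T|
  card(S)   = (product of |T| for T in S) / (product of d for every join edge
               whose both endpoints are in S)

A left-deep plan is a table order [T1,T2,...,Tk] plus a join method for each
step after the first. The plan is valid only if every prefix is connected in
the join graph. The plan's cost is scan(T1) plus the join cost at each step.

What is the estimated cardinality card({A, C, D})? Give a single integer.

75000

Tables in S: A(120), C(150), D(100)
Edges inside S: C-A(d=3), A-D(d=8)
numerator = 120 * 150 * 100 = 1800000
denominator = 3 * 8 = 24
card(S) = 1800000 / 24 = 75000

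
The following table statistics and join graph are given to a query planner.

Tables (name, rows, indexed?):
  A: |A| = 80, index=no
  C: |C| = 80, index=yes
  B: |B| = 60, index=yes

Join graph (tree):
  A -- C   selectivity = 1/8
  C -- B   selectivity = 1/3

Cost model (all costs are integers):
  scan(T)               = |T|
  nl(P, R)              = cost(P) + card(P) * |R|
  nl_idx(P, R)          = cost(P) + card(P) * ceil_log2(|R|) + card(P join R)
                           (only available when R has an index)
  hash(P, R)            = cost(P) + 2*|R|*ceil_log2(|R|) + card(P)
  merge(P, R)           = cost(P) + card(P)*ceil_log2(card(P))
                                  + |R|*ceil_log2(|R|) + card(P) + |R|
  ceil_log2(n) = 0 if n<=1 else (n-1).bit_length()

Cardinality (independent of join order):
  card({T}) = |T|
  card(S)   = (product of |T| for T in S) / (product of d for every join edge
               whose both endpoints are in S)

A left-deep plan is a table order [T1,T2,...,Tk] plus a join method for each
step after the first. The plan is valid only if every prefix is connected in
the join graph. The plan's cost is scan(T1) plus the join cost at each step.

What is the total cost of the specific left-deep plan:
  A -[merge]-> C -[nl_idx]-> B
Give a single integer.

step 1: scan A: cost=80, card=80
step 2: join C via merge
    card(P join C) = 80*80/(8) = 800
    cost = 80 + 80*7 + 80*7 + 80 + 80 = 1360
step 3: join B via nl_idx
    card(P join B) = 800*60/(3) = 16000
    cost = 1360 + 800*6 + 16000 = 22160

22160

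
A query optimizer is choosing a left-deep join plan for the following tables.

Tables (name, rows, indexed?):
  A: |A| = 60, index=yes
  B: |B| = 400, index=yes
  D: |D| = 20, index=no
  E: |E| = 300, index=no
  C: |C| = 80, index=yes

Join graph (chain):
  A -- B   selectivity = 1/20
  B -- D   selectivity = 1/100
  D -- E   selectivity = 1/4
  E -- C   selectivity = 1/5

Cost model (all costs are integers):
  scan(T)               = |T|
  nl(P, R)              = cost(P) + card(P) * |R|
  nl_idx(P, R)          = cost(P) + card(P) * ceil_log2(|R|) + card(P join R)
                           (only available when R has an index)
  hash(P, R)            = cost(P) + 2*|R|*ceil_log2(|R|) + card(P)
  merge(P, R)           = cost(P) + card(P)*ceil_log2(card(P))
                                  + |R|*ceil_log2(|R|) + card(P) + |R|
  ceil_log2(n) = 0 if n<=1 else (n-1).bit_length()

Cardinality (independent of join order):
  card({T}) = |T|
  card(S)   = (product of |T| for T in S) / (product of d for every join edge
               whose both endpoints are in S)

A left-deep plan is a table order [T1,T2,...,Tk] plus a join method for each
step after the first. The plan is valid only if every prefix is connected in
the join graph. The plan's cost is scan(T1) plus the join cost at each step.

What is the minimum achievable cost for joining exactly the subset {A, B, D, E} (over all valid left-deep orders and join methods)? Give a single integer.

Selinger DP over subsets of {A,B,D,E}:
  {A}: scan cost=60, card=60
  {B}: scan cost=400, card=400
  {D}: scan cost=20, card=20
  {E}: scan cost=300, card=300
  {AB}: card=1200; try (A,hash)→1520, (B,nl_idx)→1800, (A,nl_idx)→4000, (B,merge)→4480, (A,merge)→4820, (B,hash)→7320 …(+2); best=1520 via (A,hash)
  {BD}: card=80; try (B,nl_idx)→280, (D,hash)→1000, (B,merge)→4140, (D,merge)→4520, (B,hash)→7240, (B,nl)→8020 …(+1); best=280 via (B,nl_idx)
  {DE}: card=1500; try (D,hash)→800, (E,merge)→3140, (D,merge)→3420, (E,hash)→5440, (E,nl)→6020, (D,nl)→6300; best=800 via (D,hash)
  {ABD}: card=240; try (A,nl_idx)→1000, (A,hash)→1080, (A,merge)→1340, (D,hash)→2920, (A,nl)→5080, (D,merge)→16040 …(+1); best=1000 via (A,nl_idx)
  {BDE}: card=6000; try (E,merge)→3920, (E,hash)→5760, (B,hash)→9500, (B,nl_idx)→20300, (B,merge)→22800, (E,nl)→24280 …(+1); best=3920 via (E,merge)
  {ABDE}: card=18000; try (E,merge)→6160, (E,hash)→6640, (A,hash)→10640, (A,nl_idx)→57920, (E,nl)→73000, (A,merge)→88340 …(+1); best=6160 via (E,merge)

6160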